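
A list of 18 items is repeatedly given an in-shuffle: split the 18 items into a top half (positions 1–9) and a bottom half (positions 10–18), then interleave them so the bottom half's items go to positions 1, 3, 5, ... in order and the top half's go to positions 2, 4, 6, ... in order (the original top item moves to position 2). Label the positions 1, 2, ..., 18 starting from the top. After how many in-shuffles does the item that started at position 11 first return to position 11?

18

Follow position 11 under repeated in-shuffles:
11 → 3 → 6 → 12 → 5 → 10 → 1 → 2 → 4 → 8 → 16 → 13 → 7 → 14 → 9 → 18 → 17 → 15 → 11
It first returns after 18 in-shuffles.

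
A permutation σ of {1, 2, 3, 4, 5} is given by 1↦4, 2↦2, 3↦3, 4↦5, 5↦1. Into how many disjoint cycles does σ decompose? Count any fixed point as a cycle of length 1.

3

Cycle decomposition: (1 4 5) (2) (3).
3 cycles.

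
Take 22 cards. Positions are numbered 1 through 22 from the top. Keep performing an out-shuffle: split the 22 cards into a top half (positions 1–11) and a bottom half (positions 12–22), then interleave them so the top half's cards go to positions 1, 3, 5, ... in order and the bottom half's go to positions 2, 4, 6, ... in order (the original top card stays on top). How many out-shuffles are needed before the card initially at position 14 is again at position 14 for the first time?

Follow position 14 under repeated out-shuffles:
14 → 6 → 11 → 21 → 20 → 18 → 14
It first returns after 6 out-shuffles.

6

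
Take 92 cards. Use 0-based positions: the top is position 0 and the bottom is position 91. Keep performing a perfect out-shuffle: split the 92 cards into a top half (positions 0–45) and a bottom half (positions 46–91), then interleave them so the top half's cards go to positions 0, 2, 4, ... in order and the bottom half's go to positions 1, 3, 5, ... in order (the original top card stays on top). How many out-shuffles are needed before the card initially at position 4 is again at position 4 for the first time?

Follow position 4 under repeated out-shuffles:
4 → 8 → 16 → 32 → 64 → 37 → 74 → 57 → 23 → 46 → 1 → 2 → 4
It first returns after 12 out-shuffles.

12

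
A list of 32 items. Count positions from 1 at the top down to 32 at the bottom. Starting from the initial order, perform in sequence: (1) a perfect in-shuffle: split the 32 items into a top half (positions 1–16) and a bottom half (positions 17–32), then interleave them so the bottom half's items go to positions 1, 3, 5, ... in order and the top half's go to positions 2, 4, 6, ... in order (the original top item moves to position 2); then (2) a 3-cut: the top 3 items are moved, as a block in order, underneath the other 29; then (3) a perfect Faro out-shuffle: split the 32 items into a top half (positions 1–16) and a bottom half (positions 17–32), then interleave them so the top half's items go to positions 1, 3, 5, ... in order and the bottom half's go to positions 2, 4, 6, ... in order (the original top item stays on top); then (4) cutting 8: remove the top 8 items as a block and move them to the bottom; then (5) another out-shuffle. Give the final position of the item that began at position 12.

3

Track the item from position 12 forward through each operation:
  after op 1 (in-shuffle): 12 → 24
  after op 2 (cut 3): 24 → 21
  after op 3 (out-shuffle): 21 → 10
  after op 4 (cut 8): 10 → 2
  after op 5 (out-shuffle): 2 → 3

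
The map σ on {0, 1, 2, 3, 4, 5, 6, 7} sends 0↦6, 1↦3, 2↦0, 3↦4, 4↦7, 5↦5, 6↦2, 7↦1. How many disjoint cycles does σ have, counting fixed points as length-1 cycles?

Cycle decomposition: (0 6 2) (1 3 4 7) (5).
3 cycles.

3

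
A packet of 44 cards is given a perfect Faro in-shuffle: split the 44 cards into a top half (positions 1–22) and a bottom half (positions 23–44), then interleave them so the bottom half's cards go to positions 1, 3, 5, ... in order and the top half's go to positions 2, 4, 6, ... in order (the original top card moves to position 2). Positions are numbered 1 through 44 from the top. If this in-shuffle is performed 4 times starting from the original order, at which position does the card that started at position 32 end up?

17

Track the card's position through each in-shuffle:
32 → 19 → 38 → 31 → 17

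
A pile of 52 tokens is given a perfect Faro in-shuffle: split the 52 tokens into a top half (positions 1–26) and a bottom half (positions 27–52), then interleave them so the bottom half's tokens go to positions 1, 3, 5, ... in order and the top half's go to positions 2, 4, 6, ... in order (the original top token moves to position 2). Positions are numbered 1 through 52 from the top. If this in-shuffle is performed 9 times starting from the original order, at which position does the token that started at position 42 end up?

Track the token's position through each in-shuffle:
42 → 31 → 9 → 18 → 36 → 19 → 38 → 23 → 46 → 39

39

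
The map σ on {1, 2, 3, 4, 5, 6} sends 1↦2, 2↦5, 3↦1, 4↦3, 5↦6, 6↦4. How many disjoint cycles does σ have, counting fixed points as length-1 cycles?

1

Cycle decomposition: (1 2 5 6 4 3).
1 cycle.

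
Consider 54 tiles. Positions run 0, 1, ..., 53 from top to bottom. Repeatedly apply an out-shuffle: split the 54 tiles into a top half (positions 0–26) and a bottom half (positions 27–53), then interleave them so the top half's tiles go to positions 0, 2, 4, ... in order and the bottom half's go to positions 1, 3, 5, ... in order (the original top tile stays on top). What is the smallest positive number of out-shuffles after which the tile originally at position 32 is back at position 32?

Follow position 32 under repeated out-shuffles:
32 → 11 → 22 → 44 → 35 → 17 → 34 → 15 → ... → 32 (length 52)
It first returns after 52 out-shuffles.

52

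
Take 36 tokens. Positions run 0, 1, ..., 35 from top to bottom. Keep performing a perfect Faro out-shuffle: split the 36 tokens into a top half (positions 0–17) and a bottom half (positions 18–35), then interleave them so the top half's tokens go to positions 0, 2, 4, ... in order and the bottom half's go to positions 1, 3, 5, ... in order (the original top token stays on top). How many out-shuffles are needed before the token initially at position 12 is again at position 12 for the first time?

Follow position 12 under repeated out-shuffles:
12 → 24 → 13 → 26 → 17 → 34 → 33 → 31 → 27 → 19 → 3 → 6 → 12
It first returns after 12 out-shuffles.

12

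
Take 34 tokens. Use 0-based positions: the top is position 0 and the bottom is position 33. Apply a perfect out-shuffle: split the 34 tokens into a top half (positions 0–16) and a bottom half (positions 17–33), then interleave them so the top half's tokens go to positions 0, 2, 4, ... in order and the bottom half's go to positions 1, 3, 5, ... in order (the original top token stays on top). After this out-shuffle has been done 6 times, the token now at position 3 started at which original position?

15

Work backwards from position 3, undoing one out-shuffle at a time:
3 ← 18 ← 9 ← 21 ← 27 ← 30 ← 15
So the token now at position 3 started at position 15.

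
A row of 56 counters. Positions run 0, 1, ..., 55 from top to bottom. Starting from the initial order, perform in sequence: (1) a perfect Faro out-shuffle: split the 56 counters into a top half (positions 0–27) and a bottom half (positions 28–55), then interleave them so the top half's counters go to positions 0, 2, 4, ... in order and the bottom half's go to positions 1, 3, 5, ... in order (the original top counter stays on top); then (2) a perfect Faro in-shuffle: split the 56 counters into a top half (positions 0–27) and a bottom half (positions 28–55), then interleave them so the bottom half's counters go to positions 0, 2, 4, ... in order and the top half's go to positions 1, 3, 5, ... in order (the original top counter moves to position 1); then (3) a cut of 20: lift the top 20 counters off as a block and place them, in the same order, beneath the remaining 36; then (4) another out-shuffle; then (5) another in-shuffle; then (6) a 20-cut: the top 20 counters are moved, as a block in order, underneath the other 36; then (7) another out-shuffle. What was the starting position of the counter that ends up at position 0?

Undo the operations in reverse order, starting from position 0:
  undo op 7 (out-shuffle, from top half): 0 ← 0
  undo op 6 (cut 20): 0 ← 20
  undo op 5 (in-shuffle, from bottom half): 20 ← 38
  undo op 4 (out-shuffle, from top half): 38 ← 19
  undo op 3 (cut 20): 19 ← 39
  undo op 2 (in-shuffle, from top half): 39 ← 19
  undo op 1 (out-shuffle, from bottom half): 19 ← 37
So the counter at position 0 came from original position 37.

37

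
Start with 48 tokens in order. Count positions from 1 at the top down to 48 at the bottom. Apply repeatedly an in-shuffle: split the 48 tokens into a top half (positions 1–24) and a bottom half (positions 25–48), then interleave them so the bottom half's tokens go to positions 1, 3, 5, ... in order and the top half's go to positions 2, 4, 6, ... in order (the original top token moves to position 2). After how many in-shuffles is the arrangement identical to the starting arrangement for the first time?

21

The in-shuffle permutes the 48 positions with cycle lengths [3, 3, 21, 21].
Every token is home exactly when every cycle has completed a whole number of laps, i.e. after lcm(3, 21) = 21 in-shuffles.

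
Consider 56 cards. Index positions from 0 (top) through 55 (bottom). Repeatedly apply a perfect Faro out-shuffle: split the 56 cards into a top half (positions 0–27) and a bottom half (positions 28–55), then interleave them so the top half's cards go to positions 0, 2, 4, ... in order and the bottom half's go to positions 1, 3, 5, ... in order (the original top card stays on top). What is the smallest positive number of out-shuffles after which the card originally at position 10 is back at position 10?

Follow position 10 under repeated out-shuffles:
10 → 20 → 40 → 25 → 50 → 45 → 35 → 15 → 30 → 5 → 10
It first returns after 10 out-shuffles.

10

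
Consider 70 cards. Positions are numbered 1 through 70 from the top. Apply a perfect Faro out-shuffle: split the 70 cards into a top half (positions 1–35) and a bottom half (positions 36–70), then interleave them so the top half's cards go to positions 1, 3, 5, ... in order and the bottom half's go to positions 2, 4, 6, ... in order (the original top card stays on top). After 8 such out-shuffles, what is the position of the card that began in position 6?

39

Track the card's position through each out-shuffle:
6 → 11 → 21 → 41 → 12 → 23 → 45 → 20 → 39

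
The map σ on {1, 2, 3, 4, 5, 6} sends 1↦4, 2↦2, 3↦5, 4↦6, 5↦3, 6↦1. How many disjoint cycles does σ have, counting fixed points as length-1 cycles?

3

Cycle decomposition: (1 4 6) (2) (3 5).
3 cycles.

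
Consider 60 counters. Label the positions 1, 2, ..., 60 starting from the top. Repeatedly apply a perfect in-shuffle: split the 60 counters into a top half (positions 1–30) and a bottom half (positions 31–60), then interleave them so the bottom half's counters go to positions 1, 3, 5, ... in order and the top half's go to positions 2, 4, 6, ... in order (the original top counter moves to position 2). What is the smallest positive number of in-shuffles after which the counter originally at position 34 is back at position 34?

60

Follow position 34 under repeated in-shuffles:
34 → 7 → 14 → 28 → 56 → 51 → 41 → 21 → ... → 34 (length 60)
It first returns after 60 in-shuffles.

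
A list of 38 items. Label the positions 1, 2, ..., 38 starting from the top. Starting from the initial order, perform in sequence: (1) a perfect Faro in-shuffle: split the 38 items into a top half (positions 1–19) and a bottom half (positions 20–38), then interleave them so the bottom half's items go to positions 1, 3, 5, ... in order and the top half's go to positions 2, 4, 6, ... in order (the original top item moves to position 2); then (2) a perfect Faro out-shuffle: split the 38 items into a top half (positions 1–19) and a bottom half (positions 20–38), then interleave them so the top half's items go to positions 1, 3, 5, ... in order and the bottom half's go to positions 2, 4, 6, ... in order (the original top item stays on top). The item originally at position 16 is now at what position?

26

Track the item from position 16 forward through each operation:
  after op 1 (in-shuffle): 16 → 32
  after op 2 (out-shuffle): 32 → 26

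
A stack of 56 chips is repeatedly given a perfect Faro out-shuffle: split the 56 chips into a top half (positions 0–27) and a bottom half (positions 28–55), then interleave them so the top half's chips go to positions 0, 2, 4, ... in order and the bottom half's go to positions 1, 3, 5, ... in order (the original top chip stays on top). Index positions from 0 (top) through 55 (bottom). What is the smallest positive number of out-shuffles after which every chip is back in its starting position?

20

The out-shuffle permutes the 56 positions with cycle lengths [1, 1, 4, 10, 20, 20].
Every chip is home exactly when every cycle has completed a whole number of laps, i.e. after lcm(1, 4, 10, 20) = 20 out-shuffles.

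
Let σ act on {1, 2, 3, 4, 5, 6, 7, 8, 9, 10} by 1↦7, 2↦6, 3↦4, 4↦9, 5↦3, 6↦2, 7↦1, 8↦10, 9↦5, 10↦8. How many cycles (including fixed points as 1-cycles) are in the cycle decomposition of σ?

Cycle decomposition: (1 7) (2 6) (3 4 9 5) (8 10).
4 cycles.

4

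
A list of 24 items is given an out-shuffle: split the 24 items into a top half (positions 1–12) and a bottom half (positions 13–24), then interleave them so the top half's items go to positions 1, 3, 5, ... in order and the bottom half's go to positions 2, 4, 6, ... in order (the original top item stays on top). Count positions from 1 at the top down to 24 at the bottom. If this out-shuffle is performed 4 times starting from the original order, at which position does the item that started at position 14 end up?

2

Track the item's position through each out-shuffle:
14 → 4 → 7 → 13 → 2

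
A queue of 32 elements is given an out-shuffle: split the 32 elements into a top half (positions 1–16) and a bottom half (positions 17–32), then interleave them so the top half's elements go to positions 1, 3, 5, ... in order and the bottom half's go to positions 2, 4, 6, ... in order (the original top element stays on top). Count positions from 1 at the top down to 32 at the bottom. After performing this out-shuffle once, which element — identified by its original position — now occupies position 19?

Work backwards from position 19, undoing one out-shuffle at a time:
19 ← 10
So the element now at position 19 started at position 10.

10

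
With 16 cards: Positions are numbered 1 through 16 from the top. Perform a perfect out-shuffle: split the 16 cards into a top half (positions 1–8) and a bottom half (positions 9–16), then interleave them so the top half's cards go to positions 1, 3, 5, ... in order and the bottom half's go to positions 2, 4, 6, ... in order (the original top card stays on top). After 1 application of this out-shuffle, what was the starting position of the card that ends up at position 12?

14

Work backwards from position 12, undoing one out-shuffle at a time:
12 ← 14
So the card now at position 12 started at position 14.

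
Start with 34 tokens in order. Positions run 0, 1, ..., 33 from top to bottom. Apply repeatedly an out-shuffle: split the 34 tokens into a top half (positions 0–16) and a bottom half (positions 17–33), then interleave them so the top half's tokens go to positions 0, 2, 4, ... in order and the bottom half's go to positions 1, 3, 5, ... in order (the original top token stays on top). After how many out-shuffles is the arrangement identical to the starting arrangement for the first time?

The out-shuffle permutes the 34 positions with cycle lengths [1, 1, 2, 10, 10, 10].
Every token is home exactly when every cycle has completed a whole number of laps, i.e. after lcm(1, 2, 10) = 10 out-shuffles.

10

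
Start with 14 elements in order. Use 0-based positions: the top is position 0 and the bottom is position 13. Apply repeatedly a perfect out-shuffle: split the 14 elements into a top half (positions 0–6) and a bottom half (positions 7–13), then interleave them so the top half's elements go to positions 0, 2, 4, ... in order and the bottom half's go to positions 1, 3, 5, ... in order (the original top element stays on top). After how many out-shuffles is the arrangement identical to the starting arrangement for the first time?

The out-shuffle permutes the 14 positions with cycle lengths [1, 1, 12].
Every element is home exactly when every cycle has completed a whole number of laps, i.e. after lcm(1, 12) = 12 out-shuffles.

12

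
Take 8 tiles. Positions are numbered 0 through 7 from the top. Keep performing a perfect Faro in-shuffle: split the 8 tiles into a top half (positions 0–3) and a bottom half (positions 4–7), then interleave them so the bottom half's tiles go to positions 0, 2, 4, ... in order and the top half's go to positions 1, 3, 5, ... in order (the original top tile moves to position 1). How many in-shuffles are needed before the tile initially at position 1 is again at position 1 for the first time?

6

Follow position 1 under repeated in-shuffles:
1 → 3 → 7 → 6 → 4 → 0 → 1
It first returns after 6 in-shuffles.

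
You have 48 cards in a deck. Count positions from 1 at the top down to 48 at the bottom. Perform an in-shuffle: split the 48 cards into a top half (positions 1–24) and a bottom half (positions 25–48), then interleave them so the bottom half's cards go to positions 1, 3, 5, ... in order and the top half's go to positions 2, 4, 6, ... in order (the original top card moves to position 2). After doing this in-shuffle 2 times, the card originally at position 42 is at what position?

21

Track the card's position through each in-shuffle:
42 → 35 → 21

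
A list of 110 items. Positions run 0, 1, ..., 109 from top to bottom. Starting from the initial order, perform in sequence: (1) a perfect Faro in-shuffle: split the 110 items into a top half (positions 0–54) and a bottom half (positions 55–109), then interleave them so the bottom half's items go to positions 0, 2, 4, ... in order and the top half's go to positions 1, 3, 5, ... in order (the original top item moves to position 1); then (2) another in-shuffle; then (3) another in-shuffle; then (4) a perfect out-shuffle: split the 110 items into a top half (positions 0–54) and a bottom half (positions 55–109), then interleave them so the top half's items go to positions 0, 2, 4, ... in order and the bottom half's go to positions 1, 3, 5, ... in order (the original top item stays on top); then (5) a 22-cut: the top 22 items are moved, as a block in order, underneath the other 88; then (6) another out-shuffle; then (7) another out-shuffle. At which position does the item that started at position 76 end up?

Track the item from position 76 forward through each operation:
  after op 1 (in-shuffle): 76 → 42
  after op 2 (in-shuffle): 42 → 85
  after op 3 (in-shuffle): 85 → 60
  after op 4 (out-shuffle): 60 → 11
  after op 5 (cut 22): 11 → 99
  after op 6 (out-shuffle): 99 → 89
  after op 7 (out-shuffle): 89 → 69

69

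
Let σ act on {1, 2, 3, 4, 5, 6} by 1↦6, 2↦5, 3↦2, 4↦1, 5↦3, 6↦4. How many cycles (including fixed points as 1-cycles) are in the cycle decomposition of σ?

2

Cycle decomposition: (1 6 4) (2 5 3).
2 cycles.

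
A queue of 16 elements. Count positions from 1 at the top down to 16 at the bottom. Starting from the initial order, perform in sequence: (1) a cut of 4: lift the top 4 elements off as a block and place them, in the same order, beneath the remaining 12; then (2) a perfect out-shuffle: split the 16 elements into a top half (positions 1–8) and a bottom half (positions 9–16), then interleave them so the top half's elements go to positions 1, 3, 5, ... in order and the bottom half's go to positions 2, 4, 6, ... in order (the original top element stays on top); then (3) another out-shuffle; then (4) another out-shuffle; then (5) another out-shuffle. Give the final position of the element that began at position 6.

2

Track the element from position 6 forward through each operation:
  after op 1 (cut 4): 6 → 2
  after op 2 (out-shuffle): 2 → 3
  after op 3 (out-shuffle): 3 → 5
  after op 4 (out-shuffle): 5 → 9
  after op 5 (out-shuffle): 9 → 2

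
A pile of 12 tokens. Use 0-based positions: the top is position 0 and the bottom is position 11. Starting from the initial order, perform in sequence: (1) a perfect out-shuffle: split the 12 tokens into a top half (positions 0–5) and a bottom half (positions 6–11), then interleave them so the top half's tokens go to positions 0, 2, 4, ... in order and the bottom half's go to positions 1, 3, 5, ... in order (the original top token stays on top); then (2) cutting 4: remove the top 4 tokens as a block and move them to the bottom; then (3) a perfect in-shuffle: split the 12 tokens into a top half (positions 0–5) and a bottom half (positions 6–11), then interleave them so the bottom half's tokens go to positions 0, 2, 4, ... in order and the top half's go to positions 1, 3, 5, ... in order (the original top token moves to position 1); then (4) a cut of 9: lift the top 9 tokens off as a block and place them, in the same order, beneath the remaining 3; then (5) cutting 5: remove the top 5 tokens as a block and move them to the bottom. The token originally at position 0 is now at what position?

Track the token from position 0 forward through each operation:
  after op 1 (out-shuffle): 0 → 0
  after op 2 (cut 4): 0 → 8
  after op 3 (in-shuffle): 8 → 4
  after op 4 (cut 9): 4 → 7
  after op 5 (cut 5): 7 → 2

2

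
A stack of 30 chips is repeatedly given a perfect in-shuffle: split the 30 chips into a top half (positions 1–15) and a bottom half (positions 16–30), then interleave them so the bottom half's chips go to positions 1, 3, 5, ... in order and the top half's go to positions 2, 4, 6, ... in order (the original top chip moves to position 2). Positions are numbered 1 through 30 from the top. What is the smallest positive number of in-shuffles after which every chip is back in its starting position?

The in-shuffle permutes the 30 positions with cycle lengths [5, 5, 5, 5, 5, 5].
Every chip is home exactly when every cycle has completed a whole number of laps, i.e. after lcm(5) = 5 in-shuffles.

5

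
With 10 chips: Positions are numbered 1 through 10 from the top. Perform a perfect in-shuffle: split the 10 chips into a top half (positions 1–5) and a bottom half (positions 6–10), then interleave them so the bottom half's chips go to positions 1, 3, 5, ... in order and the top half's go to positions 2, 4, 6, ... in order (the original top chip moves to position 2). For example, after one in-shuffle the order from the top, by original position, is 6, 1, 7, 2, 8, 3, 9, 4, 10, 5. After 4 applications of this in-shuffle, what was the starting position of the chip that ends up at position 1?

9

Work backwards from position 1, undoing one in-shuffle at a time:
1 ← 6 ← 3 ← 7 ← 9
So the chip now at position 1 started at position 9.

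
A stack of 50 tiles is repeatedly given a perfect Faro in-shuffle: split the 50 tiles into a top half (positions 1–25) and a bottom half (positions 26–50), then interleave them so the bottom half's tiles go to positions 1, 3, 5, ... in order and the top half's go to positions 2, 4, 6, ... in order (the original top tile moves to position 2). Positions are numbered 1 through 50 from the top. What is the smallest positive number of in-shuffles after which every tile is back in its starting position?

8

The in-shuffle permutes the 50 positions with cycle lengths [2, 8, 8, 8, 8, 8, 8].
Every tile is home exactly when every cycle has completed a whole number of laps, i.e. after lcm(2, 8) = 8 in-shuffles.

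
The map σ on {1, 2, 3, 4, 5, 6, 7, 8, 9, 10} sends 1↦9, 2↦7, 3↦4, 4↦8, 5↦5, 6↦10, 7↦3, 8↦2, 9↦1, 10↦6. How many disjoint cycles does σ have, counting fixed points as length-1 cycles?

Cycle decomposition: (1 9) (2 7 3 4 8) (5) (6 10).
4 cycles.

4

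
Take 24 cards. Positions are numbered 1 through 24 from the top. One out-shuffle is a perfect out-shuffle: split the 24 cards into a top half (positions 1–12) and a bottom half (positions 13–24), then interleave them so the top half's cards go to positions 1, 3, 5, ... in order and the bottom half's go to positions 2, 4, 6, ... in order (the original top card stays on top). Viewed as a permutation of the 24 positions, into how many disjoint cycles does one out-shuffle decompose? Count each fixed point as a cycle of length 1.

4

Trace each unvisited position around until it returns:
(1) (2 3 5 9 17 10 ... len 11) (6 11 21 18 12 23 ... len 11) (24)
4 cycles in total.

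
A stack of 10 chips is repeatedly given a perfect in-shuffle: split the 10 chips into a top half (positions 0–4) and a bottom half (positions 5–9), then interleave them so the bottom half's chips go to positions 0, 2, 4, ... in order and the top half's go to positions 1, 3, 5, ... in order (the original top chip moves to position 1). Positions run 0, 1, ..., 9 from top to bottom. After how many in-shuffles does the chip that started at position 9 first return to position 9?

10

Follow position 9 under repeated in-shuffles:
9 → 8 → 6 → 2 → 5 → 0 → 1 → 3 → 7 → 4 → 9
It first returns after 10 in-shuffles.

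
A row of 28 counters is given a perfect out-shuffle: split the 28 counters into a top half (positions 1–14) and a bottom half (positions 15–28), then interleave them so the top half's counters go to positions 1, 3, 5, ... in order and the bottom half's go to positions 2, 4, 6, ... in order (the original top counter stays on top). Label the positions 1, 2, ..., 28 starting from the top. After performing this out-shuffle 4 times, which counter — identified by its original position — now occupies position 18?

24

Work backwards from position 18, undoing one out-shuffle at a time:
18 ← 23 ← 12 ← 20 ← 24
So the counter now at position 18 started at position 24.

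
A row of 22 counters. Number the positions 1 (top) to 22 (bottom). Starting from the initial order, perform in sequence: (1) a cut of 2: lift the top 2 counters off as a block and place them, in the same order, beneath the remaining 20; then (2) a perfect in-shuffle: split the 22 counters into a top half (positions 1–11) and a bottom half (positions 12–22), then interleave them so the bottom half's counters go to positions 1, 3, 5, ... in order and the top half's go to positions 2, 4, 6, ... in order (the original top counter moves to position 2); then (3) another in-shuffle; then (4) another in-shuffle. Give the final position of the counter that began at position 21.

Track the counter from position 21 forward through each operation:
  after op 1 (cut 2): 21 → 19
  after op 2 (in-shuffle): 19 → 15
  after op 3 (in-shuffle): 15 → 7
  after op 4 (in-shuffle): 7 → 14

14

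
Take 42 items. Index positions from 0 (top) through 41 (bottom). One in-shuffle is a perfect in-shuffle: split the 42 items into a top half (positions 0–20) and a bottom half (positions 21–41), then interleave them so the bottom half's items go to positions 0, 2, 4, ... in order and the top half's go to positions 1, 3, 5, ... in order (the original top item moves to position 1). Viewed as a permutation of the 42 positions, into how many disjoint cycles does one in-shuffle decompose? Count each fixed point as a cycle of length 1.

Trace each unvisited position around until it returns:
(0 1 3 7 15 31 ... len 14) (2 5 11 23 4 9 ... len 14) (6 13 27 12 25 8 ... len 14)
3 cycles in total.

3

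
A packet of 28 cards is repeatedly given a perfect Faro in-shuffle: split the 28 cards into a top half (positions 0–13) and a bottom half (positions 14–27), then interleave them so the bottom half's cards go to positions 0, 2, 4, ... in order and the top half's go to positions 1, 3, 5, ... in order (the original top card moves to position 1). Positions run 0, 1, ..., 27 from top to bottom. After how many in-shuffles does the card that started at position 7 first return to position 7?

28

Follow position 7 under repeated in-shuffles:
7 → 15 → 2 → 5 → 11 → 23 → 18 → 8 → ... → 7 (length 28)
It first returns after 28 in-shuffles.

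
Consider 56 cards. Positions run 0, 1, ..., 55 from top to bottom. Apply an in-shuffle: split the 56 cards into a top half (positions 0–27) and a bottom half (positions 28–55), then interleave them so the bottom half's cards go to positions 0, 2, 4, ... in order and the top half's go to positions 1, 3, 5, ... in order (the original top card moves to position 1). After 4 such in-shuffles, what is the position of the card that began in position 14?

11

Track the card's position through each in-shuffle:
14 → 29 → 2 → 5 → 11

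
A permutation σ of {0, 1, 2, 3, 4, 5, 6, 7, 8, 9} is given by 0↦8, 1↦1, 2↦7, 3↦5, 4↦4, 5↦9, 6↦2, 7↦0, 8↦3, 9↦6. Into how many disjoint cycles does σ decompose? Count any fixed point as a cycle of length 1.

3

Cycle decomposition: (0 8 3 5 9 6 2 7) (1) (4).
3 cycles.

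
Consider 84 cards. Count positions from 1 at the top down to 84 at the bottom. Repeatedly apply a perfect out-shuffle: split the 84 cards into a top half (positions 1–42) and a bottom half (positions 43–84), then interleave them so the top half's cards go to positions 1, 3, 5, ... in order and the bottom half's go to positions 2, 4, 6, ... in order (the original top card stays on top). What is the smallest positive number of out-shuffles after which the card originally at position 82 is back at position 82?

Follow position 82 under repeated out-shuffles:
82 → 80 → 76 → 68 → 52 → 20 → 39 → 77 → ... → 82 (length 82)
It first returns after 82 out-shuffles.

82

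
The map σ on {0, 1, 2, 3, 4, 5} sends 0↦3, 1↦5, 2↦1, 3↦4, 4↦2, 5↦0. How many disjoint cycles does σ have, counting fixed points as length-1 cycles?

Cycle decomposition: (0 3 4 2 1 5).
1 cycle.

1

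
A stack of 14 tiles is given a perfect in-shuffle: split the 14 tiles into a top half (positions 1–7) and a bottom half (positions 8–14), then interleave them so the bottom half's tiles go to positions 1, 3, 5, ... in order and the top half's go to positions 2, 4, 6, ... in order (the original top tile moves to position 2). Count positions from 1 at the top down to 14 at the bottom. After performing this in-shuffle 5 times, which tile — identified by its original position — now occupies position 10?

5

Work backwards from position 10, undoing one in-shuffle at a time:
10 ← 5 ← 10 ← 5 ← 10 ← 5
So the tile now at position 10 started at position 5.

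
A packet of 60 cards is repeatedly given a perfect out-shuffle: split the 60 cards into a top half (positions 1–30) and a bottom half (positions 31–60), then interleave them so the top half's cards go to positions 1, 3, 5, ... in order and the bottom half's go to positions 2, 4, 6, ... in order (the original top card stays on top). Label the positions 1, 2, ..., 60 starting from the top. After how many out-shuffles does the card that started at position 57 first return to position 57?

Follow position 57 under repeated out-shuffles:
57 → 54 → 48 → 36 → 12 → 23 → 45 → 30 → ... → 57 (length 58)
It first returns after 58 out-shuffles.

58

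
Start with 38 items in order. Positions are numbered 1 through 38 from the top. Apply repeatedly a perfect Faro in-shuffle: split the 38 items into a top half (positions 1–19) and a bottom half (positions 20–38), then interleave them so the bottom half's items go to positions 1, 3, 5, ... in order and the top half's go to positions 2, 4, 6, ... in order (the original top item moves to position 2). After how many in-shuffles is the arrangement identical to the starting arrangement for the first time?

12

The in-shuffle permutes the 38 positions with cycle lengths [2, 12, 12, 12].
Every item is home exactly when every cycle has completed a whole number of laps, i.e. after lcm(2, 12) = 12 in-shuffles.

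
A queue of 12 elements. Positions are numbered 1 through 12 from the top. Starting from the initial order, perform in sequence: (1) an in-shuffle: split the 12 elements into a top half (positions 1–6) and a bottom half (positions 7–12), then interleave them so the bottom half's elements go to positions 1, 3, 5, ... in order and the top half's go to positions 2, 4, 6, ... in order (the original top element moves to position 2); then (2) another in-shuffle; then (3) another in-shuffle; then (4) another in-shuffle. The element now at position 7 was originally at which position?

Undo the operations in reverse order, starting from position 7:
  undo op 4 (in-shuffle, from bottom half): 7 ← 10
  undo op 3 (in-shuffle, from top half): 10 ← 5
  undo op 2 (in-shuffle, from bottom half): 5 ← 9
  undo op 1 (in-shuffle, from bottom half): 9 ← 11
So the element at position 7 came from original position 11.

11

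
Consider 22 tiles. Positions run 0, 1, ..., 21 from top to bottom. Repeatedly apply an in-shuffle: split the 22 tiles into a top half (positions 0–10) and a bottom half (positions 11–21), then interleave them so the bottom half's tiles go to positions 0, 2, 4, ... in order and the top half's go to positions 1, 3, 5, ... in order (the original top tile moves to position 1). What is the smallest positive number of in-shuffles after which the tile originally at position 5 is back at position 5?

Follow position 5 under repeated in-shuffles:
5 → 11 → 0 → 1 → 3 → 7 → 15 → 8 → 17 → 12 → 2 → 5
It first returns after 11 in-shuffles.

11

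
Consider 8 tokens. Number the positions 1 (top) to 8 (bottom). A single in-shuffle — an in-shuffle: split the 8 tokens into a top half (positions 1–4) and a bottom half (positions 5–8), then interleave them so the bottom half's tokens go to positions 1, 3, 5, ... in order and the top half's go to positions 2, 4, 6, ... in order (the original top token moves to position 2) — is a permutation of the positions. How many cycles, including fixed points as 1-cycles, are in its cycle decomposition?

2

Trace each unvisited position around until it returns:
(1 2 4 8 7 5) (3 6)
2 cycles in total.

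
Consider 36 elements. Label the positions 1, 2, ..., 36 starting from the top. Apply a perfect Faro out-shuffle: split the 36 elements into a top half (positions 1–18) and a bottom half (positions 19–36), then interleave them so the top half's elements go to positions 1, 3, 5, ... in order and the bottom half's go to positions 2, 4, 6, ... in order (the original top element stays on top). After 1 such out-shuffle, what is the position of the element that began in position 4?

7

Track the element's position through each out-shuffle:
4 → 7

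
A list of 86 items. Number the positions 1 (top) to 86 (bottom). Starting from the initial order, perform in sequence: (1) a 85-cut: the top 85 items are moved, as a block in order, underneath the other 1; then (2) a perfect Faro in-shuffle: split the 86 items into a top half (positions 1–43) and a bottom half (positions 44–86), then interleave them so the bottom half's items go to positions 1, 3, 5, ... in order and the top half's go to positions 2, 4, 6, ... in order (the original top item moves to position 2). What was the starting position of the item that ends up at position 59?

72

Undo the operations in reverse order, starting from position 59:
  undo op 2 (in-shuffle, from bottom half): 59 ← 73
  undo op 1 (cut 85): 73 ← 72
So the item at position 59 came from original position 72.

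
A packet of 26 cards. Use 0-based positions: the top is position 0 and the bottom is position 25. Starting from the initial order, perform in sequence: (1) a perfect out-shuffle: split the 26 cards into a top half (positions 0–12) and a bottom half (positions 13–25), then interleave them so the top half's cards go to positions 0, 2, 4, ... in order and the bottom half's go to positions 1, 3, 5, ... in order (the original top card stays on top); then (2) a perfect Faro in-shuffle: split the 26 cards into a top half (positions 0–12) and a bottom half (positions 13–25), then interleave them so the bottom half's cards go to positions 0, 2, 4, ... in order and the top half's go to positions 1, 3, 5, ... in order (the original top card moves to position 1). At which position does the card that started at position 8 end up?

6

Track the card from position 8 forward through each operation:
  after op 1 (out-shuffle): 8 → 16
  after op 2 (in-shuffle): 16 → 6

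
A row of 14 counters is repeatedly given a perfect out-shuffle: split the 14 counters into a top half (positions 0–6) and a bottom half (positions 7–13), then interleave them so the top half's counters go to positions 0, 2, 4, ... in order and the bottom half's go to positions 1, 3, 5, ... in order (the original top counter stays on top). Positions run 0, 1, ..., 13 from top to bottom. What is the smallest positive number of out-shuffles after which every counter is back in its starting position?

The out-shuffle permutes the 14 positions with cycle lengths [1, 1, 12].
Every counter is home exactly when every cycle has completed a whole number of laps, i.e. after lcm(1, 12) = 12 out-shuffles.

12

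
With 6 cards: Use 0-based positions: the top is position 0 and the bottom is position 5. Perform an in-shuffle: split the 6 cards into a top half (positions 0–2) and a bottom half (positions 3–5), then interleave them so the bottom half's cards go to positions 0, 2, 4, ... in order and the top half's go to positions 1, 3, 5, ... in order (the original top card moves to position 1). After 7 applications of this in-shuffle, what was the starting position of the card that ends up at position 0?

Work backwards from position 0, undoing one in-shuffle at a time:
0 ← 3 ← 1 ← 0 ← 3 ← 1 ← 0 ← 3
So the card now at position 0 started at position 3.

3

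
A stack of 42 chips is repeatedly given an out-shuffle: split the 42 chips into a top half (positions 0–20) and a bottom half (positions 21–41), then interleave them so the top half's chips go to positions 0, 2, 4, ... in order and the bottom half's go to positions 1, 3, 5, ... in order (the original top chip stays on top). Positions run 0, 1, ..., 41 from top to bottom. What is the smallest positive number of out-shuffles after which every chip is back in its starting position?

The out-shuffle permutes the 42 positions with cycle lengths [1, 1, 20, 20].
Every chip is home exactly when every cycle has completed a whole number of laps, i.e. after lcm(1, 20) = 20 out-shuffles.

20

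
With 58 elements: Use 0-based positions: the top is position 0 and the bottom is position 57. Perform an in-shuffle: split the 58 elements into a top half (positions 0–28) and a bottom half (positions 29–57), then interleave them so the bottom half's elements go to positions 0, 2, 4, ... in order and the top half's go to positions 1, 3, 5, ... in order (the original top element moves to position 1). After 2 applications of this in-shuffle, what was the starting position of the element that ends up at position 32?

Work backwards from position 32, undoing one in-shuffle at a time:
32 ← 45 ← 22
So the element now at position 32 started at position 22.

22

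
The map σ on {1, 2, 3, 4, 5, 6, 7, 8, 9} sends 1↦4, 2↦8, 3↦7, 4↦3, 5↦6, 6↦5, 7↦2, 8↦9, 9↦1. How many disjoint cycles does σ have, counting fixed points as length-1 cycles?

2

Cycle decomposition: (1 4 3 7 2 8 9) (5 6).
2 cycles.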